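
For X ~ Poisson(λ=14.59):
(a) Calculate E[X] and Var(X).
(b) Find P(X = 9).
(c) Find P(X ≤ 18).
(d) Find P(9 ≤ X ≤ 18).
(a) E[X] = 14.5900, Var(X) = 14.5900
(b) P(X = 9) = 0.038052
(c) P(X ≤ 18) = 0.847206
(d) P(9 ≤ X ≤ 18) = 0.800983

We have X ~ Poisson(λ=14.59).

(a) Moments:
E[X] = 14.5900
Var(X) = 14.5900
σ = √Var(X) = 3.8197

(b) Point probability using PMF:
P(X = 9) = 0.038052

(c) Cumulative probability using CDF:
P(X ≤ 18) = F(18) = 0.847206

(d) Range probability:
P(9 ≤ X ≤ 18) = P(X ≤ 18) - P(X ≤ 8)
                   = F(18) - F(8)
                   = 0.847206 - 0.046223
                   = 0.800983

This means approximately 80.1% of outcomes fall in the interval [9, 18].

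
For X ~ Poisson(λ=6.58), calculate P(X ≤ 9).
0.870414

We have X ~ Poisson(λ=6.58).

The CDF gives us P(X ≤ k).

Using the CDF:
P(X ≤ 9) = 0.870414

This means there's approximately a 87.0% chance that X is at most 9.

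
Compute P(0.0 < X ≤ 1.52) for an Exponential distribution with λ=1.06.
0.800352

We have X ~ Exponential(λ=1.06).

To find P(0.0 < X ≤ 1.52), we use:
P(0.0 < X ≤ 1.52) = P(X ≤ 1.52) - P(X ≤ 0.0)
                 = F(1.52) - F(0.0)
                 = 0.800352 - 0.000000
                 = 0.800352

So there's approximately a 80.0% chance that X falls in this range.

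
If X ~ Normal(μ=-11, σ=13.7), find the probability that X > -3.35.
0.288288

We have X ~ Normal(μ=-11, σ=13.7).

P(X > -3.35) = 1 - P(X ≤ -3.35)
                = 1 - F(-3.35)
                = 1 - 0.711712
                = 0.288288

So there's approximately a 28.8% chance that X exceeds -3.35.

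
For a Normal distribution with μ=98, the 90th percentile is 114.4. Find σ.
σ = 12.7970

For X ~ Normal(μ, σ), the p-th percentile satisfies x = μ + z_p × σ,
where z_p = Φ⁻¹(p) is the standard normal quantile.

Step 1: z_{0.9} = Φ⁻¹(0.9) = 1.2816

Step 2: Solve for σ:
114.4 = 98 + 1.2816 × σ
σ = (114.4 - 98) / 1.2816
σ = 16.40 / 1.2816
σ = 12.7970

Verification: μ + z × σ = 98 + 1.2816 × 12.7970 = 114.40 ✓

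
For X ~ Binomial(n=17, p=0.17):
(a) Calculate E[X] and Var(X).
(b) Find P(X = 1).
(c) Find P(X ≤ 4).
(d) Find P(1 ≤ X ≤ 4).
(a) E[X] = 2.8900, Var(X) = 2.3987
(b) P(X = 1) = 0.146605
(c) P(X ≤ 4) = 0.851291
(d) P(1 ≤ X ≤ 4) = 0.809187

We have X ~ Binomial(n=17, p=0.17).

(a) Moments:
E[X] = 2.8900
Var(X) = 2.3987
σ = √Var(X) = 1.5488

(b) Point probability using PMF:
P(X = 1) = 0.146605

(c) Cumulative probability using CDF:
P(X ≤ 4) = F(4) = 0.851291

(d) Range probability:
P(1 ≤ X ≤ 4) = P(X ≤ 4) - P(X ≤ 0)
                   = F(4) - F(0)
                   = 0.851291 - 0.042104
                   = 0.809187

This means approximately 80.9% of outcomes fall in the interval [1, 4].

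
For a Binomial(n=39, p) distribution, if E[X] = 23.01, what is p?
p = 0.59

For a Binomial(n, p) distribution:
E[X] = n × p

Given n = 39 and E[X] = 23.01:
23.01 = 39 × p
p = 23.01 / 39 = 0.59

Verification: Binomial(39, 0.59) has E[X] = 23.01 ✓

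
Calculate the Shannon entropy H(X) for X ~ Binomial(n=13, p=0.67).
1.9418 nats

We have X ~ Binomial(n=13, p=0.67).

The Shannon entropy measures the uncertainty or information content of the distribution.

For a Binomial distribution with n=13, p=0.67:
H(X) = 1.9418 nats

(In bits, this would be 2.8015 bits.)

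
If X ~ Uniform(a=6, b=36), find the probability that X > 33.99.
0.067000

We have X ~ Uniform(a=6, b=36).

P(X > 33.99) = 1 - P(X ≤ 33.99)
                = 1 - F(33.99)
                = 1 - 0.933000
                = 0.067000

So there's approximately a 6.7% chance that X exceeds 33.99.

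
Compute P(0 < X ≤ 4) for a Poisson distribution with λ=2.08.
0.814910

We have X ~ Poisson(λ=2.08).

To find P(0 < X ≤ 4), we use:
P(0 < X ≤ 4) = P(X ≤ 4) - P(X ≤ 0)
                 = F(4) - F(0)
                 = 0.939841 - 0.124930
                 = 0.814910

So there's approximately a 81.5% chance that X falls in this range.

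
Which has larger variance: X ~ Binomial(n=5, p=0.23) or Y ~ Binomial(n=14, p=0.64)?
Y has larger variance (3.2256 > 0.8855)

Compute the variance for each distribution:

X ~ Binomial(n=5, p=0.23):
Var(X) = 0.8855

Y ~ Binomial(n=14, p=0.64):
Var(Y) = 3.2256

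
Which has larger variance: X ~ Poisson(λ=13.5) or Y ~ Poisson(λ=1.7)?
X has larger variance (13.5000 > 1.7000)

Compute the variance for each distribution:

X ~ Poisson(λ=13.5):
Var(X) = 13.5000

Y ~ Poisson(λ=1.7):
Var(Y) = 1.7000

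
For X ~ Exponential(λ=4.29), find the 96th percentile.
0.7503

We have X ~ Exponential(λ=4.29).

We want to find x such that P(X ≤ x) = 0.96.

This is the 96th percentile, which means 96% of values fall below this point.

Using the inverse CDF (quantile function):
x = F⁻¹(0.96) = 0.7503

Verification: P(X ≤ 0.7503) = 0.96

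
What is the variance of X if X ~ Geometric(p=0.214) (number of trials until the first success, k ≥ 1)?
17.1631

We have X ~ Geometric(p=0.214) (number of trials until the first success, k ≥ 1).

For a Geometric distribution with p=0.214 (number of trials until the first success, k ≥ 1):
Var(X) = 17.1631

The variance measures the spread of the distribution around the mean.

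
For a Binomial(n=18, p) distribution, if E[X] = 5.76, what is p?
p = 0.32

For a Binomial(n, p) distribution:
E[X] = n × p

Given n = 18 and E[X] = 5.76:
5.76 = 18 × p
p = 5.76 / 18 = 0.32

Verification: Binomial(18, 0.32) has E[X] = 5.76 ✓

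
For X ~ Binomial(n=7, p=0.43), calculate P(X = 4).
0.221598

We have X ~ Binomial(n=7, p=0.43).

For a Binomial distribution, the PMF gives us the probability of each outcome.

Using the PMF formula:
P(X = 4) = 0.221598

Rounded to 4 decimal places: 0.2216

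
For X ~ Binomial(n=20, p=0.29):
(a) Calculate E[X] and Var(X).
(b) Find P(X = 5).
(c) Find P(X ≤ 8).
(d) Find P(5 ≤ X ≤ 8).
(a) E[X] = 5.8000, Var(X) = 4.1180
(b) P(X = 5) = 0.186771
(c) P(X ≤ 8) = 0.905210
(d) P(5 ≤ X ≤ 8) = 0.636691

We have X ~ Binomial(n=20, p=0.29).

(a) Moments:
E[X] = 5.8000
Var(X) = 4.1180
σ = √Var(X) = 2.0293

(b) Point probability using PMF:
P(X = 5) = 0.186771

(c) Cumulative probability using CDF:
P(X ≤ 8) = F(8) = 0.905210

(d) Range probability:
P(5 ≤ X ≤ 8) = P(X ≤ 8) - P(X ≤ 4)
                   = F(8) - F(4)
                   = 0.905210 - 0.268518
                   = 0.636691

This means approximately 63.7% of outcomes fall in the interval [5, 8].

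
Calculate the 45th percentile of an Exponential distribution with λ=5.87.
0.1018

We have X ~ Exponential(λ=5.87).

We want to find x such that P(X ≤ x) = 0.45.

This is the 45th percentile, which means 45% of values fall below this point.

Using the inverse CDF (quantile function):
x = F⁻¹(0.45) = 0.1018

Verification: P(X ≤ 0.1018) = 0.45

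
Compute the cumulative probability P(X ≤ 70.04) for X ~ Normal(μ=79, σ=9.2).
0.165050

We have X ~ Normal(μ=79, σ=9.2).

The CDF gives us P(X ≤ k).

Using the CDF:
P(X ≤ 70.04) = 0.165050

This means there's approximately a 16.5% chance that X is at most 70.04.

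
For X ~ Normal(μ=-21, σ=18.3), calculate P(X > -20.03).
0.478864

We have X ~ Normal(μ=-21, σ=18.3).

P(X > -20.03) = 1 - P(X ≤ -20.03)
                = 1 - F(-20.03)
                = 1 - 0.521136
                = 0.478864

So there's approximately a 47.9% chance that X exceeds -20.03.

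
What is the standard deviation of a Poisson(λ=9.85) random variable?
3.1385

We have X ~ Poisson(λ=9.85).

For a Poisson distribution with λ=9.85:
σ = √Var(X) = 3.1385

The standard deviation is the square root of the variance.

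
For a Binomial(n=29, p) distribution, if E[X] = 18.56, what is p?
p = 0.64

For a Binomial(n, p) distribution:
E[X] = n × p

Given n = 29 and E[X] = 18.56:
18.56 = 29 × p
p = 18.56 / 29 = 0.64

Verification: Binomial(29, 0.64) has E[X] = 18.56 ✓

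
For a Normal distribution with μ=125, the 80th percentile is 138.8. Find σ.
σ = 16.3969

For X ~ Normal(μ, σ), the p-th percentile satisfies x = μ + z_p × σ,
where z_p = Φ⁻¹(p) is the standard normal quantile.

Step 1: z_{0.8} = Φ⁻¹(0.8) = 0.8416

Step 2: Solve for σ:
138.8 = 125 + 0.8416 × σ
σ = (138.8 - 125) / 0.8416
σ = 13.80 / 0.8416
σ = 16.3969

Verification: μ + z × σ = 125 + 0.8416 × 16.3969 = 138.80 ✓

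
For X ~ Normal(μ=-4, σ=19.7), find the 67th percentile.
4.6663

We have X ~ Normal(μ=-4, σ=19.7).

We want to find x such that P(X ≤ x) = 0.67.

This is the 67th percentile, which means 67% of values fall below this point.

Using the inverse CDF (quantile function):
x = F⁻¹(0.67) = 4.6663

Verification: P(X ≤ 4.6663) = 0.67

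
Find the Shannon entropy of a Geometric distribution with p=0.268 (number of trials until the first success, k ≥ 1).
2.1689 nats

We have X ~ Geometric(p=0.268) (number of trials until the first success, k ≥ 1).

The Shannon entropy measures the uncertainty or information content of the distribution.

For a Geometric distribution with p=0.268 (number of trials until the first success, k ≥ 1):
H(X) = 2.1689 nats

(In bits, this would be 3.1290 bits.)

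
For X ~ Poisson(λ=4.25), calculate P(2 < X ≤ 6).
0.657976

We have X ~ Poisson(λ=4.25).

To find P(2 < X ≤ 6), we use:
P(2 < X ≤ 6) = P(X ≤ 6) - P(X ≤ 2)
                 = F(6) - F(2)
                 = 0.861687 - 0.203711
                 = 0.657976

So there's approximately a 65.8% chance that X falls in this range.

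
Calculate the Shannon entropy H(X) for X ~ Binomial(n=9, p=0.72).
1.7009 nats

We have X ~ Binomial(n=9, p=0.72).

The Shannon entropy measures the uncertainty or information content of the distribution.

For a Binomial distribution with n=9, p=0.72:
H(X) = 1.7009 nats

(In bits, this would be 2.4538 bits.)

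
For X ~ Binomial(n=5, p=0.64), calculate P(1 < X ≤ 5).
0.940206

We have X ~ Binomial(n=5, p=0.64).

To find P(1 < X ≤ 5), we use:
P(1 < X ≤ 5) = P(X ≤ 5) - P(X ≤ 1)
                 = F(5) - F(1)
                 = 1.000000 - 0.059794
                 = 0.940206

So there's approximately a 94.0% chance that X falls in this range.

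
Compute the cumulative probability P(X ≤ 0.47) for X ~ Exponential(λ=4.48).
0.878227

We have X ~ Exponential(λ=4.48).

The CDF gives us P(X ≤ k).

Using the CDF:
P(X ≤ 0.47) = 0.878227

This means there's approximately a 87.8% chance that X is at most 0.47.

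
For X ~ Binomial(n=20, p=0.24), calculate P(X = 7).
0.100339

We have X ~ Binomial(n=20, p=0.24).

For a Binomial distribution, the PMF gives us the probability of each outcome.

Using the PMF formula:
P(X = 7) = 0.100339

Rounded to 4 decimal places: 0.1003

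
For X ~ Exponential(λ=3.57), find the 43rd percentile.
0.1575

We have X ~ Exponential(λ=3.57).

We want to find x such that P(X ≤ x) = 0.43.

This is the 43rd percentile, which means 43% of values fall below this point.

Using the inverse CDF (quantile function):
x = F⁻¹(0.43) = 0.1575

Verification: P(X ≤ 0.1575) = 0.43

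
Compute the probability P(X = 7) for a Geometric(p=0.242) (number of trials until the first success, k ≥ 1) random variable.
0.045902

We have X ~ Geometric(p=0.242) (number of trials until the first success, k ≥ 1).

For a Geometric distribution, the PMF gives us the probability of each outcome.

Using the PMF formula:
P(X = 7) = 0.045902

Rounded to 4 decimal places: 0.0459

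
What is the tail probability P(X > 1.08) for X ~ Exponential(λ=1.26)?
0.256456

We have X ~ Exponential(λ=1.26).

P(X > 1.08) = 1 - P(X ≤ 1.08)
                = 1 - F(1.08)
                = 1 - 0.743544
                = 0.256456

So there's approximately a 25.6% chance that X exceeds 1.08.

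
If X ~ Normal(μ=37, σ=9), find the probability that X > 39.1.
0.407751

We have X ~ Normal(μ=37, σ=9).

P(X > 39.1) = 1 - P(X ≤ 39.1)
                = 1 - F(39.1)
                = 1 - 0.592249
                = 0.407751

So there's approximately a 40.8% chance that X exceeds 39.1.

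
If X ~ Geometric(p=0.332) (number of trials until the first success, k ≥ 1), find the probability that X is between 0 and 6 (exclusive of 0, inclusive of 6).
0.911150

We have X ~ Geometric(p=0.332) (number of trials until the first success, k ≥ 1).

To find P(0 < X ≤ 6), we use:
P(0 < X ≤ 6) = P(X ≤ 6) - P(X ≤ 0)
                 = F(6) - F(0)
                 = 0.911150 - 0.000000
                 = 0.911150

So there's approximately a 91.1% chance that X falls in this range.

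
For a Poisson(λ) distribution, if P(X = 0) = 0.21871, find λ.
λ = 1.5200

For a Poisson(λ) distribution, the PMF at 0 is:
P(X = 0) = λ^0 e^(-λ) / 0! = e^(-λ)

Given P(X = 0) = 0.21871:
e^(-λ) = 0.21871
-λ = ln(0.21871)
λ = -ln(0.21871) = 1.5200

Verification: e^(-1.5200) = 0.21871 ✓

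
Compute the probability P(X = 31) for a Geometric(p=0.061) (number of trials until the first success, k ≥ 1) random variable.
0.009232

We have X ~ Geometric(p=0.061) (number of trials until the first success, k ≥ 1).

For a Geometric distribution, the PMF gives us the probability of each outcome.

Using the PMF formula:
P(X = 31) = 0.009232

Rounded to 4 decimal places: 0.0092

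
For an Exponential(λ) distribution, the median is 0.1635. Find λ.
λ = 4.2394

For X ~ Exponential(λ), the CDF is F(x) = 1 - e^(-λx).
The median m satisfies F(m) = 0.5:
1 - e^(-λm) = 0.5
e^(-λm) = 0.5
λm = ln(2)
m = ln(2) / λ

Given m = 0.1635:
λ = ln(2) / 0.1635 = 0.693147 / 0.1635 = 4.2394

Verification: ln(2) / 4.2394 = 0.1635 ✓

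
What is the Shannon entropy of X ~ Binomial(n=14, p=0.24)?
1.8749 nats

We have X ~ Binomial(n=14, p=0.24).

The Shannon entropy measures the uncertainty or information content of the distribution.

For a Binomial distribution with n=14, p=0.24:
H(X) = 1.8749 nats

(In bits, this would be 2.7049 bits.)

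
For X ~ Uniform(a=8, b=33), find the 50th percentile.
20.5000

We have X ~ Uniform(a=8, b=33).

We want to find x such that P(X ≤ x) = 0.5.

This is the 50th percentile, which means 50% of values fall below this point.

Using the inverse CDF (quantile function):
x = F⁻¹(0.5) = 20.5000

Verification: P(X ≤ 20.5000) = 0.5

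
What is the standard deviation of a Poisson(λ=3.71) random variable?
1.9261

We have X ~ Poisson(λ=3.71).

For a Poisson distribution with λ=3.71:
σ = √Var(X) = 1.9261

The standard deviation is the square root of the variance.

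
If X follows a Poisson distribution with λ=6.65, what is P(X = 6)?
0.155432

We have X ~ Poisson(λ=6.65).

For a Poisson distribution, the PMF gives us the probability of each outcome.

Using the PMF formula:
P(X = 6) = 0.155432

Rounded to 4 decimal places: 0.1554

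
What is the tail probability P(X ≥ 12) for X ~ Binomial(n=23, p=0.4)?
0.163643

We have X ~ Binomial(n=23, p=0.4).

For discrete distributions, P(X ≥ 12) = 1 - P(X ≤ 11).

P(X ≤ 11) = 0.836357
P(X ≥ 12) = 1 - 0.836357 = 0.163643

So there's approximately a 16.4% chance that X is at least 12.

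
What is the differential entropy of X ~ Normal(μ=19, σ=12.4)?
3.9366 nats

We have X ~ Normal(μ=19, σ=12.4).

The differential entropy measures the uncertainty or information content of the distribution.

For a Normal distribution with μ=19, σ=12.4:
h(X) = 3.9366 nats

(In bits, this would be 5.6794 bits.)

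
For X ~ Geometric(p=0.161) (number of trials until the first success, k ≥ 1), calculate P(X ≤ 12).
0.878341

We have X ~ Geometric(p=0.161) (number of trials until the first success, k ≥ 1).

The CDF gives us P(X ≤ k).

Using the CDF:
P(X ≤ 12) = 0.878341

This means there's approximately a 87.8% chance that X is at most 12.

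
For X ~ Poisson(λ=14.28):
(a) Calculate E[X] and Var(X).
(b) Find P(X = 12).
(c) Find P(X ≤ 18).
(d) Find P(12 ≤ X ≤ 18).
(a) E[X] = 14.2800, Var(X) = 14.2800
(b) P(X = 12) = 0.094336
(c) P(X ≤ 18) = 0.866501
(d) P(12 ≤ X ≤ 18) = 0.629370

We have X ~ Poisson(λ=14.28).

(a) Moments:
E[X] = 14.2800
Var(X) = 14.2800
σ = √Var(X) = 3.7789

(b) Point probability using PMF:
P(X = 12) = 0.094336

(c) Cumulative probability using CDF:
P(X ≤ 18) = F(18) = 0.866501

(d) Range probability:
P(12 ≤ X ≤ 18) = P(X ≤ 18) - P(X ≤ 11)
                   = F(18) - F(11)
                   = 0.866501 - 0.237131
                   = 0.629370

This means approximately 62.9% of outcomes fall in the interval [12, 18].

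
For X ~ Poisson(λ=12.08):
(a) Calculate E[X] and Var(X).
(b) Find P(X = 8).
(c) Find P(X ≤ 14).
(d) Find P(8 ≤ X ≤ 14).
(a) E[X] = 12.0800, Var(X) = 12.0800
(b) P(X = 8) = 0.063788
(c) P(X ≤ 14) = 0.764738
(d) P(8 ≤ X ≤ 14) = 0.678670

We have X ~ Poisson(λ=12.08).

(a) Moments:
E[X] = 12.0800
Var(X) = 12.0800
σ = √Var(X) = 3.4756

(b) Point probability using PMF:
P(X = 8) = 0.063788

(c) Cumulative probability using CDF:
P(X ≤ 14) = F(14) = 0.764738

(d) Range probability:
P(8 ≤ X ≤ 14) = P(X ≤ 14) - P(X ≤ 7)
                   = F(14) - F(7)
                   = 0.764738 - 0.086068
                   = 0.678670

This means approximately 67.9% of outcomes fall in the interval [8, 14].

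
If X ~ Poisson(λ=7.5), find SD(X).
2.7386

We have X ~ Poisson(λ=7.5).

For a Poisson distribution with λ=7.5:
σ = √Var(X) = 2.7386

The standard deviation is the square root of the variance.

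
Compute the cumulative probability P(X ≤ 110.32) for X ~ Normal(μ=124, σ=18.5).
0.229814

We have X ~ Normal(μ=124, σ=18.5).

The CDF gives us P(X ≤ k).

Using the CDF:
P(X ≤ 110.32) = 0.229814

This means there's approximately a 23.0% chance that X is at most 110.32.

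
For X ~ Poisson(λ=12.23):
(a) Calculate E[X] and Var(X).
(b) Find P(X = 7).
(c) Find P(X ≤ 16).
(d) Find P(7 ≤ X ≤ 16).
(a) E[X] = 12.2300, Var(X) = 12.2300
(b) P(X = 7) = 0.039640
(c) P(X ≤ 16) = 0.885743
(d) P(7 ≤ X ≤ 16) = 0.845455

We have X ~ Poisson(λ=12.23).

(a) Moments:
E[X] = 12.2300
Var(X) = 12.2300
σ = √Var(X) = 3.4971

(b) Point probability using PMF:
P(X = 7) = 0.039640

(c) Cumulative probability using CDF:
P(X ≤ 16) = F(16) = 0.885743

(d) Range probability:
P(7 ≤ X ≤ 16) = P(X ≤ 16) - P(X ≤ 6)
                   = F(16) - F(6)
                   = 0.885743 - 0.040288
                   = 0.845455

This means approximately 84.5% of outcomes fall in the interval [7, 16].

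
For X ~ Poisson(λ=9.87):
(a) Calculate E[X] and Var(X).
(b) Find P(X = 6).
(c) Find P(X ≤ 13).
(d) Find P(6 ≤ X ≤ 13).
(a) E[X] = 9.8700, Var(X) = 9.8700
(b) P(X = 6) = 0.066387
(c) P(X ≤ 13) = 0.873757
(d) P(6 ≤ X ≤ 13) = 0.801590

We have X ~ Poisson(λ=9.87).

(a) Moments:
E[X] = 9.8700
Var(X) = 9.8700
σ = √Var(X) = 3.1417

(b) Point probability using PMF:
P(X = 6) = 0.066387

(c) Cumulative probability using CDF:
P(X ≤ 13) = F(13) = 0.873757

(d) Range probability:
P(6 ≤ X ≤ 13) = P(X ≤ 13) - P(X ≤ 5)
                   = F(13) - F(5)
                   = 0.873757 - 0.072167
                   = 0.801590

This means approximately 80.2% of outcomes fall in the interval [6, 13].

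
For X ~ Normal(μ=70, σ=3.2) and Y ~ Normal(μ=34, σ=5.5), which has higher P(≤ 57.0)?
Y has higher probability (P(Y ≤ 57.0) = 1.0000 > P(X ≤ 57.0) = 0.0000)

Compute P(≤ 57.0) for each distribution:

X ~ Normal(μ=70, σ=3.2):
P(X ≤ 57.0) = 0.0000

Y ~ Normal(μ=34, σ=5.5):
P(Y ≤ 57.0) = 1.0000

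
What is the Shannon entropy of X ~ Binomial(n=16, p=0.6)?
2.0903 nats

We have X ~ Binomial(n=16, p=0.6).

The Shannon entropy measures the uncertainty or information content of the distribution.

For a Binomial distribution with n=16, p=0.6:
H(X) = 2.0903 nats

(In bits, this would be 3.0156 bits.)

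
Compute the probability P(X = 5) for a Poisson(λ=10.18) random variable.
0.034549

We have X ~ Poisson(λ=10.18).

For a Poisson distribution, the PMF gives us the probability of each outcome.

Using the PMF formula:
P(X = 5) = 0.034549

Rounded to 4 decimal places: 0.0345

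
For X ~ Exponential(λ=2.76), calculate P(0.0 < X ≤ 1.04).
0.943324

We have X ~ Exponential(λ=2.76).

To find P(0.0 < X ≤ 1.04), we use:
P(0.0 < X ≤ 1.04) = P(X ≤ 1.04) - P(X ≤ 0.0)
                 = F(1.04) - F(0.0)
                 = 0.943324 - 0.000000
                 = 0.943324

So there's approximately a 94.3% chance that X falls in this range.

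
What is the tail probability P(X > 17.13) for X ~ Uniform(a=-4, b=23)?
0.217407

We have X ~ Uniform(a=-4, b=23).

P(X > 17.13) = 1 - P(X ≤ 17.13)
                = 1 - F(17.13)
                = 1 - 0.782593
                = 0.217407

So there's approximately a 21.7% chance that X exceeds 17.13.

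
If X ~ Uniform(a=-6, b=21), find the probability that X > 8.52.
0.462222

We have X ~ Uniform(a=-6, b=21).

P(X > 8.52) = 1 - P(X ≤ 8.52)
                = 1 - F(8.52)
                = 1 - 0.537778
                = 0.462222

So there's approximately a 46.2% chance that X exceeds 8.52.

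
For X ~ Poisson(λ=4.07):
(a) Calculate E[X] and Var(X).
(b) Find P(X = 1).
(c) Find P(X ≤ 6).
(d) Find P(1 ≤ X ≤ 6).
(a) E[X] = 4.0700, Var(X) = 4.0700
(b) P(X = 1) = 0.069505
(c) P(X ≤ 6) = 0.881905
(d) P(1 ≤ X ≤ 6) = 0.864828

We have X ~ Poisson(λ=4.07).

(a) Moments:
E[X] = 4.0700
Var(X) = 4.0700
σ = √Var(X) = 2.0174

(b) Point probability using PMF:
P(X = 1) = 0.069505

(c) Cumulative probability using CDF:
P(X ≤ 6) = F(6) = 0.881905

(d) Range probability:
P(1 ≤ X ≤ 6) = P(X ≤ 6) - P(X ≤ 0)
                   = F(6) - F(0)
                   = 0.881905 - 0.017077
                   = 0.864828

This means approximately 86.5% of outcomes fall in the interval [1, 6].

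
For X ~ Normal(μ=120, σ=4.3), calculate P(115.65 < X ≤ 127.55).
0.804582

We have X ~ Normal(μ=120, σ=4.3).

To find P(115.65 < X ≤ 127.55), we use:
P(115.65 < X ≤ 127.55) = P(X ≤ 127.55) - P(X ≤ 115.65)
                 = F(127.55) - F(115.65)
                 = 0.960440 - 0.155858
                 = 0.804582

So there's approximately a 80.5% chance that X falls in this range.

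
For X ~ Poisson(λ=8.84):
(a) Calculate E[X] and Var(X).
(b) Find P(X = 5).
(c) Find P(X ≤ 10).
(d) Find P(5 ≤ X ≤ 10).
(a) E[X] = 8.8400, Var(X) = 8.8400
(b) P(X = 5) = 0.065150
(c) P(X ≤ 10) = 0.724784
(d) P(5 ≤ X ≤ 10) = 0.664176

We have X ~ Poisson(λ=8.84).

(a) Moments:
E[X] = 8.8400
Var(X) = 8.8400
σ = √Var(X) = 2.9732

(b) Point probability using PMF:
P(X = 5) = 0.065150

(c) Cumulative probability using CDF:
P(X ≤ 10) = F(10) = 0.724784

(d) Range probability:
P(5 ≤ X ≤ 10) = P(X ≤ 10) - P(X ≤ 4)
                   = F(10) - F(4)
                   = 0.724784 - 0.060608
                   = 0.664176

This means approximately 66.4% of outcomes fall in the interval [5, 10].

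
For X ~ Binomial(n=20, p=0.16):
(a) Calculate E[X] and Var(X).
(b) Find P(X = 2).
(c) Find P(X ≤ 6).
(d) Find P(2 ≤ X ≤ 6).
(a) E[X] = 3.2000, Var(X) = 2.6880
(b) P(X = 2) = 0.210873
(c) P(X ≤ 6) = 0.969629
(d) P(2 ≤ X ≤ 6) = 0.822503

We have X ~ Binomial(n=20, p=0.16).

(a) Moments:
E[X] = 3.2000
Var(X) = 2.6880
σ = √Var(X) = 1.6395

(b) Point probability using PMF:
P(X = 2) = 0.210873

(c) Cumulative probability using CDF:
P(X ≤ 6) = F(6) = 0.969629

(d) Range probability:
P(2 ≤ X ≤ 6) = P(X ≤ 6) - P(X ≤ 1)
                   = F(6) - F(1)
                   = 0.969629 - 0.147125
                   = 0.822503

This means approximately 82.3% of outcomes fall in the interval [2, 6].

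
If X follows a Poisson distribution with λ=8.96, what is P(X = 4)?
0.034494

We have X ~ Poisson(λ=8.96).

For a Poisson distribution, the PMF gives us the probability of each outcome.

Using the PMF formula:
P(X = 4) = 0.034494

Rounded to 4 decimal places: 0.0345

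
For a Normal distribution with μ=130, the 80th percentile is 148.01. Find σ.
σ = 21.3992

For X ~ Normal(μ, σ), the p-th percentile satisfies x = μ + z_p × σ,
where z_p = Φ⁻¹(p) is the standard normal quantile.

Step 1: z_{0.8} = Φ⁻¹(0.8) = 0.8416

Step 2: Solve for σ:
148.01 = 130 + 0.8416 × σ
σ = (148.01 - 130) / 0.8416
σ = 18.01 / 0.8416
σ = 21.3992

Verification: μ + z × σ = 130 + 0.8416 × 21.3992 = 148.01 ✓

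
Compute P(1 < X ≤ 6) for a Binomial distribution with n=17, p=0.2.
0.844117

We have X ~ Binomial(n=17, p=0.2).

To find P(1 < X ≤ 6), we use:
P(1 < X ≤ 6) = P(X ≤ 6) - P(X ≤ 1)
                 = F(6) - F(1)
                 = 0.962337 - 0.118219
                 = 0.844117

So there's approximately a 84.4% chance that X falls in this range.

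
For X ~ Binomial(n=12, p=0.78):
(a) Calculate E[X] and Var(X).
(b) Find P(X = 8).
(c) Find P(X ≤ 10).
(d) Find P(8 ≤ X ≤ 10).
(a) E[X] = 9.3600, Var(X) = 2.0592
(b) P(X = 8) = 0.158874
(c) P(X ≤ 10) = 0.777635
(d) P(8 ≤ X ≤ 10) = 0.675499

We have X ~ Binomial(n=12, p=0.78).

(a) Moments:
E[X] = 9.3600
Var(X) = 2.0592
σ = √Var(X) = 1.4350

(b) Point probability using PMF:
P(X = 8) = 0.158874

(c) Cumulative probability using CDF:
P(X ≤ 10) = F(10) = 0.777635

(d) Range probability:
P(8 ≤ X ≤ 10) = P(X ≤ 10) - P(X ≤ 7)
                   = F(10) - F(7)
                   = 0.777635 - 0.102136
                   = 0.675499

This means approximately 67.5% of outcomes fall in the interval [8, 10].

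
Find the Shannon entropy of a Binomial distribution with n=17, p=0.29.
2.0399 nats

We have X ~ Binomial(n=17, p=0.29).

The Shannon entropy measures the uncertainty or information content of the distribution.

For a Binomial distribution with n=17, p=0.29:
H(X) = 2.0399 nats

(In bits, this would be 2.9429 bits.)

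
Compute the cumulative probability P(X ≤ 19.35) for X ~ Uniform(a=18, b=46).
0.048214

We have X ~ Uniform(a=18, b=46).

The CDF gives us P(X ≤ k).

Using the CDF:
P(X ≤ 19.35) = 0.048214

This means there's approximately a 4.8% chance that X is at most 19.35.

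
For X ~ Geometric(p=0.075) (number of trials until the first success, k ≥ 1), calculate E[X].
13.3333

We have X ~ Geometric(p=0.075) (number of trials until the first success, k ≥ 1).

For a Geometric distribution with p=0.075 (number of trials until the first success, k ≥ 1):
E[X] = 13.3333

This is the expected (average) value of X.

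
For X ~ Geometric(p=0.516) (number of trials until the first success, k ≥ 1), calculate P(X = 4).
0.058504

We have X ~ Geometric(p=0.516) (number of trials until the first success, k ≥ 1).

For a Geometric distribution, the PMF gives us the probability of each outcome.

Using the PMF formula:
P(X = 4) = 0.058504

Rounded to 4 decimal places: 0.0585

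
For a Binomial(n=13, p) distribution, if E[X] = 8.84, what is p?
p = 0.68

For a Binomial(n, p) distribution:
E[X] = n × p

Given n = 13 and E[X] = 8.84:
8.84 = 13 × p
p = 8.84 / 13 = 0.68

Verification: Binomial(13, 0.68) has E[X] = 8.84 ✓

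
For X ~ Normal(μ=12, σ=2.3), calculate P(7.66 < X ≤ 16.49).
0.944958

We have X ~ Normal(μ=12, σ=2.3).

To find P(7.66 < X ≤ 16.49), we use:
P(7.66 < X ≤ 16.49) = P(X ≤ 16.49) - P(X ≤ 7.66)
                 = F(16.49) - F(7.66)
                 = 0.974541 - 0.029583
                 = 0.944958

So there's approximately a 94.5% chance that X falls in this range.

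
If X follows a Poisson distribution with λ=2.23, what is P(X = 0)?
0.107528

We have X ~ Poisson(λ=2.23).

For a Poisson distribution, the PMF gives us the probability of each outcome.

Using the PMF formula:
P(X = 0) = 0.107528

Rounded to 4 decimal places: 0.1075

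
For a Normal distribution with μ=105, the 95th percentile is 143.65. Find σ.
σ = 23.4975

For X ~ Normal(μ, σ), the p-th percentile satisfies x = μ + z_p × σ,
where z_p = Φ⁻¹(p) is the standard normal quantile.

Step 1: z_{0.95} = Φ⁻¹(0.95) = 1.6449

Step 2: Solve for σ:
143.65 = 105 + 1.6449 × σ
σ = (143.65 - 105) / 1.6449
σ = 38.65 / 1.6449
σ = 23.4975

Verification: μ + z × σ = 105 + 1.6449 × 23.4975 = 143.65 ✓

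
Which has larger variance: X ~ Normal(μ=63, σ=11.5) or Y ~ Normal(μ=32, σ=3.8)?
X has larger variance (132.2500 > 14.4400)

Compute the variance for each distribution:

X ~ Normal(μ=63, σ=11.5):
Var(X) = 132.2500

Y ~ Normal(μ=32, σ=3.8):
Var(Y) = 14.4400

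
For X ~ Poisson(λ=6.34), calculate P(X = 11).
0.029404

We have X ~ Poisson(λ=6.34).

For a Poisson distribution, the PMF gives us the probability of each outcome.

Using the PMF formula:
P(X = 11) = 0.029404

Rounded to 4 decimal places: 0.0294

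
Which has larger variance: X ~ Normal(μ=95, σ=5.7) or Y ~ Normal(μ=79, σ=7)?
Y has larger variance (49.0000 > 32.4900)

Compute the variance for each distribution:

X ~ Normal(μ=95, σ=5.7):
Var(X) = 32.4900

Y ~ Normal(μ=79, σ=7):
Var(Y) = 49.0000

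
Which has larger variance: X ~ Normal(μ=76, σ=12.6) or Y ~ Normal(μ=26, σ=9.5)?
X has larger variance (158.7600 > 90.2500)

Compute the variance for each distribution:

X ~ Normal(μ=76, σ=12.6):
Var(X) = 158.7600

Y ~ Normal(μ=26, σ=9.5):
Var(Y) = 90.2500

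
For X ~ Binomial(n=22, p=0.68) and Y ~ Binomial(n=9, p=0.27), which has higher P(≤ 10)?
Y has higher probability (P(Y ≤ 10) = 1.0000 > P(X ≤ 10) = 0.0237)

Compute P(≤ 10) for each distribution:

X ~ Binomial(n=22, p=0.68):
P(X ≤ 10) = 0.0237

Y ~ Binomial(n=9, p=0.27):
P(Y ≤ 10) = 1.0000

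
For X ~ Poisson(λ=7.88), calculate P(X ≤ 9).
0.731397

We have X ~ Poisson(λ=7.88).

The CDF gives us P(X ≤ k).

Using the CDF:
P(X ≤ 9) = 0.731397

This means there's approximately a 73.1% chance that X is at most 9.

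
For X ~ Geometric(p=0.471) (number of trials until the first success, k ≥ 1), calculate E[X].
2.1231

We have X ~ Geometric(p=0.471) (number of trials until the first success, k ≥ 1).

For a Geometric distribution with p=0.471 (number of trials until the first success, k ≥ 1):
E[X] = 2.1231

This is the expected (average) value of X.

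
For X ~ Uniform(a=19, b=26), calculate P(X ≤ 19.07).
0.010000

We have X ~ Uniform(a=19, b=26).

The CDF gives us P(X ≤ k).

Using the CDF:
P(X ≤ 19.07) = 0.010000

This means there's approximately a 1.0% chance that X is at most 19.07.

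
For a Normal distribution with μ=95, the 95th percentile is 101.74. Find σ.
σ = 4.0976

For X ~ Normal(μ, σ), the p-th percentile satisfies x = μ + z_p × σ,
where z_p = Φ⁻¹(p) is the standard normal quantile.

Step 1: z_{0.95} = Φ⁻¹(0.95) = 1.6449

Step 2: Solve for σ:
101.74 = 95 + 1.6449 × σ
σ = (101.74 - 95) / 1.6449
σ = 6.74 / 1.6449
σ = 4.0976

Verification: μ + z × σ = 95 + 1.6449 × 4.0976 = 101.74 ✓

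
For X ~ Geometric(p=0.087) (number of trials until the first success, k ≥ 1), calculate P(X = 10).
0.038349

We have X ~ Geometric(p=0.087) (number of trials until the first success, k ≥ 1).

For a Geometric distribution, the PMF gives us the probability of each outcome.

Using the PMF formula:
P(X = 10) = 0.038349

Rounded to 4 decimal places: 0.0383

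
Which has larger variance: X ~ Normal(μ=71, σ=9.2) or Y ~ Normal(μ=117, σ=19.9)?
Y has larger variance (396.0100 > 84.6400)

Compute the variance for each distribution:

X ~ Normal(μ=71, σ=9.2):
Var(X) = 84.6400

Y ~ Normal(μ=117, σ=19.9):
Var(Y) = 396.0100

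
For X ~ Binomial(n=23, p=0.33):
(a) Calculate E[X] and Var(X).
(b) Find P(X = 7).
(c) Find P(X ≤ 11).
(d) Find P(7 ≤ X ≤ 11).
(a) E[X] = 7.5900, Var(X) = 5.0853
(b) P(X = 7) = 0.172282
(c) P(X ≤ 11) = 0.955384
(d) P(7 ≤ X ≤ 11) = 0.633289

We have X ~ Binomial(n=23, p=0.33).

(a) Moments:
E[X] = 7.5900
Var(X) = 5.0853
σ = √Var(X) = 2.2551

(b) Point probability using PMF:
P(X = 7) = 0.172282

(c) Cumulative probability using CDF:
P(X ≤ 11) = F(11) = 0.955384

(d) Range probability:
P(7 ≤ X ≤ 11) = P(X ≤ 11) - P(X ≤ 6)
                   = F(11) - F(6)
                   = 0.955384 - 0.322095
                   = 0.633289

This means approximately 63.3% of outcomes fall in the interval [7, 11].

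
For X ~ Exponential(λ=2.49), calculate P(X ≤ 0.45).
0.673883

We have X ~ Exponential(λ=2.49).

The CDF gives us P(X ≤ k).

Using the CDF:
P(X ≤ 0.45) = 0.673883

This means there's approximately a 67.4% chance that X is at most 0.45.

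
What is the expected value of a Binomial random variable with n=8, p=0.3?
2.4000

We have X ~ Binomial(n=8, p=0.3).

For a Binomial distribution with n=8, p=0.3:
E[X] = 2.4000

This is the expected (average) value of X.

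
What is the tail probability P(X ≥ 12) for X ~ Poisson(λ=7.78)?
0.096701

We have X ~ Poisson(λ=7.78).

For discrete distributions, P(X ≥ 12) = 1 - P(X ≤ 11).

P(X ≤ 11) = 0.903299
P(X ≥ 12) = 1 - 0.903299 = 0.096701

So there's approximately a 9.7% chance that X is at least 12.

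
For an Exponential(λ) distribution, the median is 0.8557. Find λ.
λ = 0.8100

For X ~ Exponential(λ), the CDF is F(x) = 1 - e^(-λx).
The median m satisfies F(m) = 0.5:
1 - e^(-λm) = 0.5
e^(-λm) = 0.5
λm = ln(2)
m = ln(2) / λ

Given m = 0.8557:
λ = ln(2) / 0.8557 = 0.693147 / 0.8557 = 0.8100

Verification: ln(2) / 0.8100 = 0.8557 ✓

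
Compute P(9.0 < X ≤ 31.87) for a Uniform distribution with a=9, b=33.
0.952917

We have X ~ Uniform(a=9, b=33).

To find P(9.0 < X ≤ 31.87), we use:
P(9.0 < X ≤ 31.87) = P(X ≤ 31.87) - P(X ≤ 9.0)
                 = F(31.87) - F(9.0)
                 = 0.952917 - 0.000000
                 = 0.952917

So there's approximately a 95.3% chance that X falls in this range.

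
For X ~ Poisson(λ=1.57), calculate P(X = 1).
0.326631

We have X ~ Poisson(λ=1.57).

For a Poisson distribution, the PMF gives us the probability of each outcome.

Using the PMF formula:
P(X = 1) = 0.326631

Rounded to 4 decimal places: 0.3266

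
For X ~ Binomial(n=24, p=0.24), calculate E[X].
5.7600

We have X ~ Binomial(n=24, p=0.24).

For a Binomial distribution with n=24, p=0.24:
E[X] = 5.7600

This is the expected (average) value of X.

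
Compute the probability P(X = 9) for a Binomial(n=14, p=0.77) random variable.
0.122608

We have X ~ Binomial(n=14, p=0.77).

For a Binomial distribution, the PMF gives us the probability of each outcome.

Using the PMF formula:
P(X = 9) = 0.122608

Rounded to 4 decimal places: 0.1226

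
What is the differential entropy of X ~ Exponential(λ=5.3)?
-0.6677 nats

We have X ~ Exponential(λ=5.3).

The differential entropy measures the uncertainty or information content of the distribution.

For an Exponential distribution with λ=5.3:
h(X) = -0.6677 nats

(In bits, this would be -0.9633 bits.)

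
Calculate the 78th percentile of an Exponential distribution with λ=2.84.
0.5331

We have X ~ Exponential(λ=2.84).

We want to find x such that P(X ≤ x) = 0.78.

This is the 78th percentile, which means 78% of values fall below this point.

Using the inverse CDF (quantile function):
x = F⁻¹(0.78) = 0.5331

Verification: P(X ≤ 0.5331) = 0.78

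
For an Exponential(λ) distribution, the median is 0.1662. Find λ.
λ = 4.1706

For X ~ Exponential(λ), the CDF is F(x) = 1 - e^(-λx).
The median m satisfies F(m) = 0.5:
1 - e^(-λm) = 0.5
e^(-λm) = 0.5
λm = ln(2)
m = ln(2) / λ

Given m = 0.1662:
λ = ln(2) / 0.1662 = 0.693147 / 0.1662 = 4.1706

Verification: ln(2) / 4.1706 = 0.1662 ✓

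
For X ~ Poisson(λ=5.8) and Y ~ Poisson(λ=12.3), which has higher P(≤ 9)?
X has higher probability (P(X ≤ 9) = 0.9292 > P(Y ≤ 9) = 0.2172)

Compute P(≤ 9) for each distribution:

X ~ Poisson(λ=5.8):
P(X ≤ 9) = 0.9292

Y ~ Poisson(λ=12.3):
P(Y ≤ 9) = 0.2172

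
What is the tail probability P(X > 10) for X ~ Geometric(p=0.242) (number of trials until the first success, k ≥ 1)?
0.062617

We have X ~ Geometric(p=0.242) (number of trials until the first success, k ≥ 1).

P(X > 10) = 1 - P(X ≤ 10)
                = 1 - F(10)
                = 1 - 0.937383
                = 0.062617

So there's approximately a 6.3% chance that X exceeds 10.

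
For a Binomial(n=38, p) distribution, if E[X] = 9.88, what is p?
p = 0.26

For a Binomial(n, p) distribution:
E[X] = n × p

Given n = 38 and E[X] = 9.88:
9.88 = 38 × p
p = 9.88 / 38 = 0.26

Verification: Binomial(38, 0.26) has E[X] = 9.88 ✓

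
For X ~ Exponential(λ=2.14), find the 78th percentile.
0.7075

We have X ~ Exponential(λ=2.14).

We want to find x such that P(X ≤ x) = 0.78.

This is the 78th percentile, which means 78% of values fall below this point.

Using the inverse CDF (quantile function):
x = F⁻¹(0.78) = 0.7075

Verification: P(X ≤ 0.7075) = 0.78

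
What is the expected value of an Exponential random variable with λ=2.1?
0.4762

We have X ~ Exponential(λ=2.1).

For an Exponential distribution with λ=2.1:
E[X] = 0.4762

This is the expected (average) value of X.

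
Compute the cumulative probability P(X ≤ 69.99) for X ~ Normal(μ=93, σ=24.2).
0.170846

We have X ~ Normal(μ=93, σ=24.2).

The CDF gives us P(X ≤ k).

Using the CDF:
P(X ≤ 69.99) = 0.170846

This means there's approximately a 17.1% chance that X is at most 69.99.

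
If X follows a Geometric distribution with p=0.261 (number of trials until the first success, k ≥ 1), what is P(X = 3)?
0.142538

We have X ~ Geometric(p=0.261) (number of trials until the first success, k ≥ 1).

For a Geometric distribution, the PMF gives us the probability of each outcome.

Using the PMF formula:
P(X = 3) = 0.142538

Rounded to 4 decimal places: 0.1425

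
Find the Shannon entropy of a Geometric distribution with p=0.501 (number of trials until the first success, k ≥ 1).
1.3835 nats

We have X ~ Geometric(p=0.501) (number of trials until the first success, k ≥ 1).

The Shannon entropy measures the uncertainty or information content of the distribution.

For a Geometric distribution with p=0.501 (number of trials until the first success, k ≥ 1):
H(X) = 1.3835 nats

(In bits, this would be 1.9960 bits.)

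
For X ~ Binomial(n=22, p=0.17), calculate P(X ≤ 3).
0.471497

We have X ~ Binomial(n=22, p=0.17).

The CDF gives us P(X ≤ k).

Using the CDF:
P(X ≤ 3) = 0.471497

This means there's approximately a 47.1% chance that X is at most 3.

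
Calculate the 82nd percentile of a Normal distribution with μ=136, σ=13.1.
147.9913

We have X ~ Normal(μ=136, σ=13.1).

We want to find x such that P(X ≤ x) = 0.82.

This is the 82nd percentile, which means 82% of values fall below this point.

Using the inverse CDF (quantile function):
x = F⁻¹(0.82) = 147.9913

Verification: P(X ≤ 147.9913) = 0.82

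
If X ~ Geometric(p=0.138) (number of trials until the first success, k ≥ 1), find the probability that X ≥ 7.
0.410245

We have X ~ Geometric(p=0.138) (number of trials until the first success, k ≥ 1).

For discrete distributions, P(X ≥ 7) = 1 - P(X ≤ 6).

P(X ≤ 6) = 0.589755
P(X ≥ 7) = 1 - 0.589755 = 0.410245

So there's approximately a 41.0% chance that X is at least 7.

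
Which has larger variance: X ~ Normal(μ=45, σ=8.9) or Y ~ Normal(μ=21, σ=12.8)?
Y has larger variance (163.8400 > 79.2100)

Compute the variance for each distribution:

X ~ Normal(μ=45, σ=8.9):
Var(X) = 79.2100

Y ~ Normal(μ=21, σ=12.8):
Var(Y) = 163.8400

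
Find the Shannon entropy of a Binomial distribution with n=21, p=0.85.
1.8903 nats

We have X ~ Binomial(n=21, p=0.85).

The Shannon entropy measures the uncertainty or information content of the distribution.

For a Binomial distribution with n=21, p=0.85:
H(X) = 1.8903 nats

(In bits, this would be 2.7271 bits.)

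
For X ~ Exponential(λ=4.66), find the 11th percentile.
0.0250

We have X ~ Exponential(λ=4.66).

We want to find x such that P(X ≤ x) = 0.11.

This is the 11th percentile, which means 11% of values fall below this point.

Using the inverse CDF (quantile function):
x = F⁻¹(0.11) = 0.0250

Verification: P(X ≤ 0.0250) = 0.11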